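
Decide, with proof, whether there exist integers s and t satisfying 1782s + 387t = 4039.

Both 1782 and 387 are divisible by gcd(1782, 387) = 9, hence so is any combination 1782s + 387t.
However 4039 leaves remainder 7 on division by 9.
Hence no integers s, t satisfy the equation.

There are no such integers.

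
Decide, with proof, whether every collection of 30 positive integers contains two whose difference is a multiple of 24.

There are exactly 24 possible remainders on division by 24.
Since 30 > 24, two of the 30 integers must share a residue class by the pigeonhole principle; call them a and b.
Equal remainders mean a − b ≡ 0 (mod 24), so 24 divides their difference.

Yes.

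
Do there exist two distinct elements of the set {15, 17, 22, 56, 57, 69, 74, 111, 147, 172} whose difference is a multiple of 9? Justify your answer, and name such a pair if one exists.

The pair (15, 69) works.

Reduce each element mod 9: 15↦6, 17↦8, 22↦4, 56↦2, 57↦3, 69↦6, 74↦2, 111↦3, 147↦3, 172↦1. The residue 6 repeats (at 15 and 69), and 69 − 15 = 54 = 6·9.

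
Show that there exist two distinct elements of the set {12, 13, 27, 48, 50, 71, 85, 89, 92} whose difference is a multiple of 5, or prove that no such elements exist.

12 and 27 are such a pair.

Both 12 and 27 leave remainder 2 on division by 5; their difference 15 = 3·5 is a multiple of 5.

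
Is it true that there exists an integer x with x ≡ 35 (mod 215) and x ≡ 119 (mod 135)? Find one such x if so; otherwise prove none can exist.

Both moduli are multiples of 5 = gcd(215, 135), so any solution would satisfy x ≡ 35 and x ≡ 119 modulo 5 simultaneously.
These are incompatible: 35 − 119 = -84 is not divisible by 5.
Hence the system has no solution.

No such integer exists.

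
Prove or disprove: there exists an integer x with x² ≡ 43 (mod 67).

Apply Euler's criterion with the prime 67: 43 is a quadratic residue iff 43^33 ≡ 1 (mod 67), and a non-residue iff it is ≡ −1.
Repeated squaring mod 67: 43^2 = 1849 ≡ 40; 43^4 ≡ 40² = 1600 ≡ 59; 43^8 ≡ 59² = 3481 ≡ 64; 43^16 ≡ 64² = 4096 ≡ 9; 43^32 ≡ 9² = 81 ≡ 14.
Since 33 = 32 + 1, 43^33 ≡ 14 · 43; multiplying out mod 67: 14·43 = 602 ≡ 66. Thus 43^33 ≡ 66 ≡ −1 (mod 67).
By Euler's criterion 43 is a quadratic non-residue mod 67: no x satisfies x² ≡ 43 (mod 67).

No, no such integer exists.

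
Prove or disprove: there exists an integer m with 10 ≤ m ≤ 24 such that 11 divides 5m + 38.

m = 10

m = 10 works, since 5·10 + 38 = 88 = 8·11.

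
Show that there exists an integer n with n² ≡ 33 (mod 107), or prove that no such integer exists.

n = 56

n = 56 works: 56² = 3136, and 3136 − 33 = 3103 = 29·107.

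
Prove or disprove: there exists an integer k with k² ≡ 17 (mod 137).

Take k = 90. Then 90² = 8100 = 59·137 + 17, so 90² ≡ 17 (mod 137).

k = 90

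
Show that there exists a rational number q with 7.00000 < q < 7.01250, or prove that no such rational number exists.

Look for a denominator N such that an integer falls strictly between N·7.00000 and N·7.01250. N = 81 works: 81·7.00000 = 567.00000 < 568 < 568.01250 = 81·7.01250.
Hence 568/81 is a rational number with 7.00000 < 568/81 < 7.01250.

q = 568/81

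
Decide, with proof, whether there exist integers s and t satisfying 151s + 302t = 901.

gcd(151, 302) = 151, so every integer of the form 151s + 302t is a multiple of 151.
However 901 leaves remainder 146 on division by 151.
Hence no integers s, t satisfy the equation.

There are no such integers.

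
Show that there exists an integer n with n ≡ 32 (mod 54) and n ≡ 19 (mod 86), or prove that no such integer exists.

No such integer exists.

gcd(54, 86) = 2. If n ≡ 32 (mod 54) and n ≡ 19 (mod 86), then n ≡ 32 (mod 2) and n ≡ 19 (mod 2).
However 32 ≡ 0 and 19 ≡ 1 (mod 2), and 0 ≠ 1.
So no integer satisfies both congruences.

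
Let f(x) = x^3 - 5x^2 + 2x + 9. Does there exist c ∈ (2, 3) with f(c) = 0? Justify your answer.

Such a root exists.

f(2) = 1 and f(3) = -3, which have opposite signs.
Since f is a polynomial it is continuous on [2, 3].
By the Intermediate Value Theorem f must vanish at some point of (2, 3).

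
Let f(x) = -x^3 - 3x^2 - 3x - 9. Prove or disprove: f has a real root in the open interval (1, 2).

f has no root in that interval.

f(1) = -16 and f(2) = -35, both negative, so a sign-change argument is unavailable; we show f keeps this sign on the whole interval.
Substitute x = 1 + u, where 0 < u < 1 on the interval. Expanding, f(1 + u) = -u^3 - 6u^2 - 12u - 16.
The nonzero coefficients here are all negative, so for u > 0 every term is negative (or zero), and the constant term -16 is strictly negative.
So f is strictly negative on (1, 2); no root exists in the interval.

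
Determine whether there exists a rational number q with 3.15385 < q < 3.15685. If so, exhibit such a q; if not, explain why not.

q = 101/32

Scale by 32: the interval becomes (100.92320, 101.01920), which contains the integer 101.
Hence 101/32 is a rational number with 3.15385 < 101/32 < 3.15685.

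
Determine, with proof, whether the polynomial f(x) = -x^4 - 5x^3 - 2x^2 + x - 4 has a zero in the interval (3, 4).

f has no root in that interval.

The endpoint values f(3) = -235 and f(4) = -608 are both negative. Claim: f(x) < 0 for every x in (3, 4).
Shift to the endpoint 3: with x = 3 + u (0 < u < 1), one computes f(3 + u) = -u^4 - 17u^3 - 101u^2 - 254u - 235.
All 5 nonzero coefficients of this polynomial in u are negative; hence for u > 0 the value is a sum of negative terms (the constant -235 among them).
Therefore f(x) < 0 throughout (3, 4), and f has no zero there.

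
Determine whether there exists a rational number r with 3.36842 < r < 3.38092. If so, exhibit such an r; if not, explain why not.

Look for a denominator N such that an integer falls strictly between N·3.36842 and N·3.38092. N = 8 works: 8·3.36842 = 26.94736 < 27 < 27.04736 = 8·3.38092.
Hence 27/8 is a rational number with 3.36842 < 27/8 < 3.38092.

r = 27/8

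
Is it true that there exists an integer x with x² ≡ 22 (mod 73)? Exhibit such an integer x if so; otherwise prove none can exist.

73 is prime, so by Euler's criterion 22 is a square mod 73 iff 22^((73−1)/2) = 22^36 ≡ 1 (mod 73).
Squaring successively (mod 73): 22^2 = 484 ≡ 46; 22^4 ≡ 46² = 2116 ≡ 72; 22^8 ≡ 72² = 5184 ≡ 1; 22^16 ≡ 1² = 1 ≡ 1; 22^32 ≡ 1² = 1 ≡ 1.
Since 36 = 32 + 4, 22^36 ≡ 1 · 72; multiplying out mod 73: 1·72 = 72 ≡ 72. Thus 22^36 ≡ 72 ≡ −1 (mod 73).
The value −1 means 22 is a non-residue modulo 73, so x² ≡ 22 (mod 73) is impossible.

No such integer exists.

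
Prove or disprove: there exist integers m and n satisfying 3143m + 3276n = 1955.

gcd(3143, 3276) = 7, so every integer of the form 3143m + 3276n is a multiple of 7.
But 1955 = 7·279 + 2, so 7 ∤ 1955.
So the equation is unsolvable over ℤ.

There are no such integers.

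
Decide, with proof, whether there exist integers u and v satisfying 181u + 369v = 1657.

Since gcd(181, 369) = 1, every integer is an integer combination of 181 and 369.
Run the Euclidean algorithm on 369 and 181: 369 = 2·181 + 7, 181 = 25·7 + 6, 7 = 1·6 + 1, 6 = 6·1 + 0.
Working back up the chain: 1 = 7 − 1·6 = 7 − (181 − 25·7) = −181 + 26·7 = −181 + 26·(369 − 2·181) = 26·369 − 53·181. So 181·(-53) + 369·26 = 1.
Multiplying through by 1657: u = (-53)·1657 = -87821, v = 26·1657 = 43082 is a solution.
Shifting by a multiple of (369, −181) keeps it a solution: u = -87821 + 238·369 = 1, v = 43082 − 238·181 = 4.
Check: 181·1 + 369·4 = 181 + 1476 = 1657. ✓

u = 1, v = 4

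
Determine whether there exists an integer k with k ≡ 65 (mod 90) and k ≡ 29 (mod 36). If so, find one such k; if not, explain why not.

The moduli are not coprime: gcd(90, 36) = 18. Compatibility requires 18 ∣ (29 − 65) = -36, which holds, so solutions exist.
In fact k = 65 itself already satisfies 65 mod 36 = 29.
Check: 65 mod 90 = 65, 65 mod 36 = 29. ✓

k = 65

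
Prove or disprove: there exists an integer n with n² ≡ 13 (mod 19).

Since (19 − n)² ≡ n² (mod 19), it suffices to square n = 0, 1, …, 9: the residues are 0, 1, 4, 9, 16, 6, 17, 11, 7, 5.
The set of squares mod 19 is therefore {0, 1, 4, 5, 6, 7, 9, 11, 16, 17}, which does not contain 13.
Hence no integer n has n² ≡ 13 (mod 19).

No such integer exists.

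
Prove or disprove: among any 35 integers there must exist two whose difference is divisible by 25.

Each integer lies in one of the 25 residue classes modulo 25.
Placing 35 integers into 25 classes, some class receives at least two — say a and b.
Then a ≡ b (mod 25), i.e. 25 ∣ (a − b).

Yes, this is always true.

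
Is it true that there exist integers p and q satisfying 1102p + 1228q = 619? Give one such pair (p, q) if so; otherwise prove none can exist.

Both 1102 and 1228 are divisible by gcd(1102, 1228) = 2, hence so is any combination 1102p + 1228q.
But 619 = 2·309 + 1, so 2 ∤ 619.
Hence no integers p, q satisfy the equation.

No, no such integers exist.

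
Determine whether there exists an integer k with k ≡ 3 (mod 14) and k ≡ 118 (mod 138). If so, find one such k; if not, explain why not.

gcd(14, 138) = 2. If k ≡ 3 (mod 14) and k ≡ 118 (mod 138), then k ≡ 3 (mod 2) and k ≡ 118 (mod 2).
However 3 ≡ 1 and 118 ≡ 0 (mod 2), and 1 ≠ 0.
So no integer satisfies both congruences.

There is no such integer.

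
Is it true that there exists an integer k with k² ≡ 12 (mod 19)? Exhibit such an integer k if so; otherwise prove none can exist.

Squares mod 19 repeat after k = 9 (as (−k)² = k²); for k = 0..9 they are 0, 1, 4, 9, 16, 6, 17, 11, 7, 5.
So the quadratic residues mod 19 are {0, 1, 4, 5, 6, 7, 9, 11, 16, 17}, and 12 is not among them.
Therefore k² ≡ 12 (mod 19) has no solution.

There is no such integer.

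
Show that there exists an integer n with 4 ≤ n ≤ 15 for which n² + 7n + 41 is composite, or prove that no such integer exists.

n = 15

At n = 15: 15² + 7·15 + 41 = 371 = 7·53, which is composite.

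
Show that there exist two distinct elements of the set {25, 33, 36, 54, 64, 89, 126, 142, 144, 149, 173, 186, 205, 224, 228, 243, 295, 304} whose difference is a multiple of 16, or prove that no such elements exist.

The pair (25, 89) works.

25 mod 16 = 9 and 89 mod 16 = 9, so 89 − 25 = 64 = 4·16.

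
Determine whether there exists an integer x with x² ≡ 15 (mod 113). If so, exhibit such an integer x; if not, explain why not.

x = 44

Take x = 44. Then 44² = 1936 = 17·113 + 15, so 44² ≡ 15 (mod 113).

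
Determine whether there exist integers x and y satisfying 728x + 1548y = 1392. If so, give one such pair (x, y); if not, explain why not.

gcd(728, 1548) = 4, and 4 divides 1392, so integer solutions exist.
Dividing through by 4 reduces the equation to 182x + 387y = 348.
Run the Euclidean algorithm on 387 and 182: 387 = 2·182 + 23, 182 = 7·23 + 21, 23 = 1·21 + 2, 21 = 10·2 + 1, 2 = 2·1 + 0.
Back-substituting, 1 = 21 − 10·2 = 21 − 10·(23 − 1·21) = −10·23 + 11·21 = −10·23 + 11·(182 − 7·23) = 11·182 − 87·23 = 11·182 − 87·(387 − 2·182) = −87·387 + 185·182; that is, 182·185 + 387·(-87) = 1.
Multiplying through by 348: x = 185·348 = 64380, y = (-87)·348 = -30276 is a solution.
Shifting by a multiple of (387, −182) keeps it a solution: x = 64380 − 166·387 = 138, y = -30276 + 166·182 = -64.
Indeed 728·138 + 1548·(-64) = 100464 − 99072 = 1392.

x = 138, y = -64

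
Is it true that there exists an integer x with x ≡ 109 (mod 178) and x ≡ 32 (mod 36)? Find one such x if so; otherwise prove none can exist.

gcd(178, 36) = 2. If x ≡ 109 (mod 178) and x ≡ 32 (mod 36), then x ≡ 109 (mod 2) and x ≡ 32 (mod 2).
But 109 mod 2 = 1 while 32 mod 2 = 0, a contradiction.
So no integer satisfies both congruences.

No, no such integer exists.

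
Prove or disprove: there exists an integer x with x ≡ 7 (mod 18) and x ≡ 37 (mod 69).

x = 313

The moduli are not coprime: gcd(18, 69) = 3. Compatibility requires 3 ∣ (37 − 7) = 30, which holds, so solutions exist.
Write x = 7 + 18t. Then 18t ≡ 37 − 7 ≡ 30 (mod 69); dividing through by 3 gives 6t ≡ 10 (mod 23).
Note 6·4 = 24 ≡ 1 (mod 23) (as 24 − 1 = 1·23), so 6⁻¹ ≡ 4.
Multiplying by 4: t ≡ 4·10 = 40 ≡ 17 (mod 23).
Then x = 7 + 18·17 = 313.
Check: 313 mod 18 = 7, 313 mod 69 = 37. ✓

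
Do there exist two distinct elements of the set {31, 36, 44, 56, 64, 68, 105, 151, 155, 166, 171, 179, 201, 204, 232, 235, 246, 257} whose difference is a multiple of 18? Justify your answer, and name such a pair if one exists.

No, no such pair exists.

Reduce each element modulo 18: 31↦13, 36↦0, 44↦8, 56↦2, 64↦10, 68↦14, 105↦15, 151↦7, 155↦11, 166↦4, 171↦9, 179↦17, 201↦3, 204↦6, 232↦16, 235↦1, 246↦12, 257↦5.
These 18 residues are pairwise different, hence no difference of two elements is divisible by 18.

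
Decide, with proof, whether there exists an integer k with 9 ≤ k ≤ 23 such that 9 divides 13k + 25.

k = 14

k = 14 works, since 13·14 + 25 = 207 = 23·9.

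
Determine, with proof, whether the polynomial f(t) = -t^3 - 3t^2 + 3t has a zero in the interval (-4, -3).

Such a root exists.

f(-4) = 4 and f(-3) = -9, which have opposite signs.
Since f is a polynomial it is continuous on [-4, -3].
By the Intermediate Value Theorem f must vanish at some point of (-4, -3).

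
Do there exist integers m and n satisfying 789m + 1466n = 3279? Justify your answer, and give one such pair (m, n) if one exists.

789 and 1466 are coprime, so 789m + 1466n ranges over all of ℤ.
Dividing repeatedly: 1466 = 1·789 + 677, 789 = 1·677 + 112, 677 = 6·112 + 5, 112 = 22·5 + 2, 5 = 2·2 + 1, 2 = 2·1 + 0.
Working back up the chain: 1 = 5 − 2·2 = 5 − 2·(112 − 22·5) = −2·112 + 45·5 = −2·112 + 45·(677 − 6·112) = 45·677 − 272·112 = 45·677 − 272·(789 − 1·677) = −272·789 + 317·677 = −272·789 + 317·(1466 − 1·789) = 317·1466 − 589·789. So 789·(-589) + 1466·317 = 1.
Times 3279: 789·(-1931331) + 1466·1039443 = 3279, so (-1931331, 1039443) solves it.
Adding 1318·1466 to m and subtracting 1318·789 from n gives the tidier solution (857, -459).
Check: 789·857 + 1466·(-459) = 676173 − 672894 = 3279. ✓

m = 857, n = -459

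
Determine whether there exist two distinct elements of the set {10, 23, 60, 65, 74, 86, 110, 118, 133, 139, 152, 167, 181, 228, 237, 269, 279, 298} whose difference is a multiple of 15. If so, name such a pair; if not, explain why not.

Yes: 65 and 110.

65 mod 15 = 5 and 110 mod 15 = 5, so 110 − 65 = 45 = 3·15.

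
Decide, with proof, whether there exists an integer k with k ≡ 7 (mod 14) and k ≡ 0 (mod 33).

k = 231

Since 14 and 33 share no common factor, CRT says the pair of congruences has a solution (unique mod 462).
Write k = 7 + 14t and require 7 + 14t ≡ 0 (mod 33), i.e. 14t ≡ 26 (mod 33).
Invert 14 mod 33 by the Euclidean algorithm: 33 = 2·14 + 5, 14 = 2·5 + 4, 5 = 1·4 + 1, 4 = 4·1 + 0; back-substituting, 1 = 5 − 1·4 = 5 − (14 − 2·5) = −14 + 3·5 = −14 + 3·(33 − 2·14) = 3·33 − 7·14. Hence 14·(-7) ≡ 1, so 14⁻¹ ≡ -7 ≡ 26 (mod 33).
Therefore t ≡ 26·26 = 676 ≡ 16 (mod 33).
Taking t = 16 gives k = 7 + 14·16 = 231.
Check: 231 mod 14 = 7, 231 mod 33 = 0. ✓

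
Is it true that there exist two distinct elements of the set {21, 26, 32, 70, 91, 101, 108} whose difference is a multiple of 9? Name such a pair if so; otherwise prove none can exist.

Two integers differ by a multiple of 9 exactly when they have the same residue mod 9. The residues are 21↦3, 26↦8, 32↦5, 70↦7, 91↦1, 101↦2, 108↦0.
All 7 residues are distinct, so no two elements differ by a multiple of 9.

No, no such pair exists.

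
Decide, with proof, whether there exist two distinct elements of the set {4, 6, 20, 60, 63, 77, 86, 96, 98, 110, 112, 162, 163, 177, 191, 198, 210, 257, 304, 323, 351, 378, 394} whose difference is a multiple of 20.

Both 4 and 304 leave remainder 4 on division by 20; their difference 300 = 15·20 is a multiple of 20.

4 and 304 are such a pair.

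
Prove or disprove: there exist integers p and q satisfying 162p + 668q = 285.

gcd(162, 668) = 2, so every integer of the form 162p + 668q is a multiple of 2.
However 285 leaves remainder 1 on division by 2.
So the equation is unsolvable over ℤ.

No such integers exist.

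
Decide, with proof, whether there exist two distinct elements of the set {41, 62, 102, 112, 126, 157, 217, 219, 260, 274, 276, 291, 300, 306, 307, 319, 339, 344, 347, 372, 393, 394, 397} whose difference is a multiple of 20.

Yes: 62 and 102.

62 mod 20 = 2 and 102 mod 20 = 2, so 102 − 62 = 40 = 2·20.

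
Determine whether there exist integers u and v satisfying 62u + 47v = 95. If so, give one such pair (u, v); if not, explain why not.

u = 22, v = -27

Since gcd(62, 47) = 1, every integer is an integer combination of 62 and 47.
Euclidean algorithm: 62 = 1·47 + 15, 47 = 3·15 + 2, 15 = 7·2 + 1, 2 = 2·1 + 0.
Unwinding: 1 = 15 − 7·2 = 15 − 7·(47 − 3·15) = −7·47 + 22·15 = −7·47 + 22·(62 − 1·47) = 22·62 − 29·47, i.e. 62·22 + 47·(-29) = 1.
Multiplying through by 95: u = 22·95 = 2090, v = (-29)·95 = -2755 is a solution.
Subtracting 44·47 from u and adding 44·62 to v gives the tidier solution (22, -27).
Check: 62·22 + 47·(-27) = 1364 − 1269 = 95. ✓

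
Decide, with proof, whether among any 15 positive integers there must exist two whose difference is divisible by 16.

No; for instance {30, 31, 32, 33, 34, 35, 36, 37, 38, 39, 40, 41, 42, 43, 44} is a counterexample.

Take the 15 consecutive integers 30, 31, …, 44: their residues mod 16 are all distinct because 15 ≤ 16.
Any two of them differ by at most 14 < 16 and by at least 1, so no difference is a multiple of 16.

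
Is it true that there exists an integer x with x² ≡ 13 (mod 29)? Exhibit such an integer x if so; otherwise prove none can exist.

x = 19

x = 19 works: 19² = 361, and 361 − 13 = 348 = 12·29.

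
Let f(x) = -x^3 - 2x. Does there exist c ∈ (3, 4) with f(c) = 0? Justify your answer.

f(3) = -33 and f(4) = -72, both negative.
The derivative f'(x) = -3x^2 - 2 is a quadratic with discriminant 0² − 4·(-3)·(-2) = -24 < 0; it never vanishes, so it is always negative (sign of the leading coefficient).
Hence f is strictly decreasing on ℝ, and in particular on [3, 4]. A strictly monotone function with same-sign endpoint values stays negative on the whole interval, so f has no zero in (3, 4).

No.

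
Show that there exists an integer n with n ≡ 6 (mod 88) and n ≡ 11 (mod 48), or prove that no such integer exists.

gcd(88, 48) = 8. If n ≡ 6 (mod 88) and n ≡ 11 (mod 48), then n ≡ 6 (mod 8) and n ≡ 11 (mod 8).
But 6 mod 8 = 6 while 11 mod 8 = 3, a contradiction.
Therefore no such n exists.

No, no such integer exists.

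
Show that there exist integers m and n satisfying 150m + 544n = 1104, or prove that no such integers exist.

Every value of 150m + 544n is a multiple of gcd(150, 544) = 2; since 2 ∣ 1104, solutions exist.
Dividing through by 2 reduces the equation to 75m + 272n = 552.
Run the Euclidean algorithm on 272 and 75: 272 = 3·75 + 47, 75 = 1·47 + 28, 47 = 1·28 + 19, 28 = 1·19 + 9, 19 = 2·9 + 1, 9 = 9·1 + 0.
Working back up the chain: 1 = 19 − 2·9 = 19 − 2·(28 − 1·19) = −2·28 + 3·19 = −2·28 + 3·(47 − 1·28) = 3·47 − 5·28 = 3·47 − 5·(75 − 1·47) = −5·75 + 8·47 = −5·75 + 8·(272 − 3·75) = 8·272 − 29·75. So 75·(-29) + 272·8 = 1.
Scaling by 552 gives the particular solution (m, n) = (-16008, 4416).
Shifting by a multiple of (272, −75) keeps it a solution: m = -16008 + 59·272 = 40, n = 4416 − 59·75 = -9.
Check: 150·40 + 544·(-9) = 6000 − 4896 = 1104. ✓

m = 40, n = -9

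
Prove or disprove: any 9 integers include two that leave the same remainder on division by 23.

Try 9 consecutive integers, 39, 40, …, 47. Their remainders mod 23 are 16, 17, 18, 19, 20, 21, 22, 0, 1 — pairwise different, as any 9 ≤ 23 consecutive integers have distinct residues.
Hence this collection has no pair with equal remainders mod 23, disproving the claim.

No, the set {39, 40, 41, 42, 43, 44, 45, 46, 47} is a counterexample.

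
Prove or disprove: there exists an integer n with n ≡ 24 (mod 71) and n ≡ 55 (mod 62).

Since 71 and 62 share no common factor, CRT says the pair of congruences has a solution (unique mod 4402).
Write n = 24 + 71t and require 24 + 71t ≡ 55 (mod 62), i.e. 71t ≡ 31 (mod 62).
71 ≡ 9 (mod 62), so this reads 9t ≡ 31 (mod 62). Invert 9 mod 62 by the Euclidean algorithm: 62 = 6·9 + 8, 9 = 1·8 + 1, 8 = 8·1 + 0; back-substituting, 1 = 9 − 1·8 = 9 − (62 − 6·9) = −62 + 7·9. Hence 9·7 ≡ 1, so 9⁻¹ ≡ 7 (mod 62).
Therefore t ≡ 7·31 = 217 ≡ 31 (mod 62).
Taking t = 31 gives n = 24 + 71·31 = 2225.
Check: 2225 mod 71 = 24, 2225 mod 62 = 55. ✓

n = 2225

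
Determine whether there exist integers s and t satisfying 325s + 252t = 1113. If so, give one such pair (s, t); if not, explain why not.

Since gcd(325, 252) = 1, every integer is an integer combination of 325 and 252.
Euclidean algorithm: 325 = 1·252 + 73, 252 = 3·73 + 33, 73 = 2·33 + 7, 33 = 4·7 + 5, 7 = 1·5 + 2, 5 = 2·2 + 1, 2 = 2·1 + 0.
Unwinding: 1 = 5 − 2·2 = 5 − 2·(7 − 1·5) = −2·7 + 3·5 = −2·7 + 3·(33 − 4·7) = 3·33 − 14·7 = 3·33 − 14·(73 − 2·33) = −14·73 + 31·33 = −14·73 + 31·(252 − 3·73) = 31·252 − 107·73 = 31·252 − 107·(325 − 1·252) = −107·325 + 138·252, i.e. 325·(-107) + 252·138 = 1.
Times 1113: 325·(-119091) + 252·153594 = 1113, so (-119091, 153594) solves it.
Shifting by a multiple of (252, −325) keeps it a solution: s = -119091 + 473·252 = 105, t = 153594 − 473·325 = -131.
Check: 325·105 + 252·(-131) = 34125 − 33012 = 1113. ✓

s = 105, t = -131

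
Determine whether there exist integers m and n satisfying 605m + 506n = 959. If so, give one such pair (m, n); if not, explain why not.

No such integers exist.

Both 605 and 506 are divisible by gcd(605, 506) = 11, hence so is any combination 605m + 506n.
But 959 = 11·87 + 2, so 11 ∤ 959.
So the equation is unsolvable over ℤ.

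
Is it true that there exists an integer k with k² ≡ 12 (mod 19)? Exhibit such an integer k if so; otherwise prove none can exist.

Squares mod 19 repeat after k = 9 (as (−k)² = k²); for k = 0..9 they are 0, 1, 4, 9, 16, 6, 17, 11, 7, 5.
So the quadratic residues mod 19 are {0, 1, 4, 5, 6, 7, 9, 11, 16, 17}, and 12 is not among them.
Therefore k² ≡ 12 (mod 19) has no solution.

There is no such integer.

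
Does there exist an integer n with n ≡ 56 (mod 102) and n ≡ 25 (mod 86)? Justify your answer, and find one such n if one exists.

No such integer exists.

Both moduli are multiples of 2 = gcd(102, 86), so any solution would satisfy n ≡ 56 and n ≡ 25 modulo 2 simultaneously.
But 56 mod 2 = 0 while 25 mod 2 = 1, a contradiction.
So no integer satisfies both congruences.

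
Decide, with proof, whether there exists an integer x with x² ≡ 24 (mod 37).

37 is prime, so by Euler's criterion 24 is a square mod 37 iff 24^((37−1)/2) = 24^18 ≡ 1 (mod 37).
Squaring successively (mod 37): 24^2 = 576 ≡ 21; 24^4 ≡ 21² = 441 ≡ 34; 24^8 ≡ 34² = 1156 ≡ 9; 24^16 ≡ 9² = 81 ≡ 7.
Since 18 = 16 + 2, 24^18 ≡ 7 · 21; multiplying out mod 37: 7·21 = 147 ≡ 36. Thus 24^18 ≡ 36 ≡ −1 (mod 37).
By Euler's criterion 24 is a quadratic non-residue mod 37: no x satisfies x² ≡ 24 (mod 37).

No, no such integer exists.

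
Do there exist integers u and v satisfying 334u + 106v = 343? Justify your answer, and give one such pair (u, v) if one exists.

Both 334 and 106 are divisible by gcd(334, 106) = 2, hence so is any combination 334u + 106v.
But 343 is not a multiple of 2 (it leaves remainder 1).
So the equation is unsolvable over ℤ.

No such integers exist.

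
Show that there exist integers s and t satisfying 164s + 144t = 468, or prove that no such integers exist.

Every value of 164s + 144t is a multiple of gcd(164, 144) = 4; since 4 ∣ 468, solutions exist.
Dividing through by 4 reduces the equation to 41s + 36t = 117.
Run the Euclidean algorithm on 41 and 36: 41 = 1·36 + 5, 36 = 7·5 + 1, 5 = 5·1 + 0.
Working back up the chain: 1 = 36 − 7·5 = 36 − 7·(41 − 1·36) = −7·41 + 8·36. So 41·(-7) + 36·8 = 1.
Times 117: 41·(-819) + 36·936 = 117, so (-819, 936) solves it.
The general solution is s = -819 + 36k, t = 936 − 41k; taking k = 23 gives the smaller pair s = 9, t = -7.
Indeed 164·9 + 144·(-7) = 1476 − 1008 = 468.

s = 9, t = -7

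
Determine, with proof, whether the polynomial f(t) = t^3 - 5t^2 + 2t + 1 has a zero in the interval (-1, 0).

Yes, f has a root in the interval.

f(-1) = -7 and f(0) = 1, which have opposite signs.
Since f is a polynomial it is continuous on [-1, 0].
By the Intermediate Value Theorem, f takes the value 0 somewhere in the open interval.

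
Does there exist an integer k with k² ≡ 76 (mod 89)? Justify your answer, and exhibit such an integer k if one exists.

Apply Euler's criterion with the prime 89: 76 is a quadratic residue iff 76^44 ≡ 1 (mod 89), and a non-residue iff it is ≡ −1.
Squaring successively (mod 89): 76^2 = 5776 ≡ 80; 76^4 ≡ 80² = 6400 ≡ 81; 76^8 ≡ 81² = 6561 ≡ 64; 76^16 ≡ 64² = 4096 ≡ 2; 76^32 ≡ 2² = 4 ≡ 4.
Since 44 = 32 + 8 + 4, 76^44 ≡ 4 · 64 · 81; multiplying out mod 89: 4·64 = 256 ≡ 78, then 78·81 = 6318 ≡ 88. Thus 76^44 ≡ 88 ≡ −1 (mod 89).
By Euler's criterion 76 is a quadratic non-residue mod 89: no k satisfies k² ≡ 76 (mod 89).

No, no such integer exists.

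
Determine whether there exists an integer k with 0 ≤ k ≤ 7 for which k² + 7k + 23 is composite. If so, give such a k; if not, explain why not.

k = 7

At k = 7: 7² + 7·7 + 23 = 121 = 11·11, which is composite.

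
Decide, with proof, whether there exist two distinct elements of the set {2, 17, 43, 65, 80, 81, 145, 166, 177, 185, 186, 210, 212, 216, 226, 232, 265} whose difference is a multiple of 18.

No, no such pair exists.

Reduce each element modulo 18: 2↦2, 17↦17, 43↦7, 65↦11, 80↦8, 81↦9, 145↦1, 166↦4, 177↦15, 185↦5, 186↦6, 210↦12, 212↦14, 216↦0, 226↦10, 232↦16, 265↦13.
No residue repeats among the 17 elements, so no pair has difference ≡ 0 (mod 18).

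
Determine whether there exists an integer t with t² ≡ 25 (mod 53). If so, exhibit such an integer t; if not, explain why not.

Take t = 5. Then 5² = 25, and since 0 ≤ 25 < 53 this is already reduced: 5² ≡ 25 (mod 53).

t = 5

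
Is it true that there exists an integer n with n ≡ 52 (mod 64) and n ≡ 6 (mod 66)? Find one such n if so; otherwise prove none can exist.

n = 1524

gcd(64, 66) = 2. A simultaneous solution exists iff 52 ≡ 6 (mod 2); here 52 mod 2 = 0 = 6 mod 2, so it does.
Put n = 52 + 64t, so we need 64t ≡ 20 (mod 66), equivalently (divide by 2) 32t ≡ 10 (mod 33).
To invert 32 modulo 33: 33 = 1·32 + 1, 32 = 32·1 + 0, and unwinding, 1 = 33 − 1·32. Thus 32⁻¹ ≡ -1 ≡ 32 (mod 33).
Multiplying by 32: t ≡ 32·10 = 320 ≡ 23 (mod 33).
Then n = 52 + 64·23 = 1524.
Verify: 1524 = 23·64 + 52 and 1524 = 23·66 + 6. ✓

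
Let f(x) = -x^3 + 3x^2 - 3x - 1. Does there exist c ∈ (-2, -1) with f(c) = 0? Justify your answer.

f(-2) = 25 and f(-1) = 6, both positive, so a sign-change argument is unavailable; we show f keeps this sign on the whole interval.
Shift to the endpoint -1: with x = -1 − u (0 < u < 1), one computes f(-1 − u) = u^3 + 6u^2 + 12u + 6.
All 4 nonzero coefficients of this polynomial in u are positive; hence for u > 0 the value is a sum of positive terms (the constant 6 among them).
Therefore f(x) > 0 throughout (-2, -1), and f has no zero there.

f has no root in that interval.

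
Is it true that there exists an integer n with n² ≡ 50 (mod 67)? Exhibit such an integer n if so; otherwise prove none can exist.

67 is prime, so by Euler's criterion 50 is a square mod 67 iff 50^((67−1)/2) = 50^33 ≡ 1 (mod 67).
Squaring successively (mod 67): 50^2 = 2500 ≡ 21; 50^4 ≡ 21² = 441 ≡ 39; 50^8 ≡ 39² = 1521 ≡ 47; 50^16 ≡ 47² = 2209 ≡ 65; 50^32 ≡ 65² = 4225 ≡ 4.
Since 33 = 32 + 1, 50^33 ≡ 4 · 50; multiplying out mod 67: 4·50 = 200 ≡ 66. Thus 50^33 ≡ 66 ≡ −1 (mod 67).
The value −1 means 50 is a non-residue modulo 67, so n² ≡ 50 (mod 67) is impossible.

No, no such integer exists.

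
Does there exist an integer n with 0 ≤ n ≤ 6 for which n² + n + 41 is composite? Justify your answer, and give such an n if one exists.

No such integer n in that range exists.

The values for n = 0, 1, …, 6 are 41, 43, 47, 53, 61, 71, 83, and each of these is prime.
So no value in the range makes the expression composite.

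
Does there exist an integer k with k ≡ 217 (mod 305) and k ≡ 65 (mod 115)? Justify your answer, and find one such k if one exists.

There is no such integer.

Both moduli are multiples of 5 = gcd(305, 115), so any solution would satisfy k ≡ 217 and k ≡ 65 modulo 5 simultaneously.
But 217 mod 5 = 2 while 65 mod 5 = 0, a contradiction.
So no integer satisfies both congruences.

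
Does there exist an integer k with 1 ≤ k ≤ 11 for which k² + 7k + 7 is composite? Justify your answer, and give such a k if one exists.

At k = 11: 11² + 7·11 + 7 = 205 = 5·41, which is composite.

k = 11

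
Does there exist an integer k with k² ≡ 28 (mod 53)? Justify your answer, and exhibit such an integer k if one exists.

Take k = 9. Then 9² = 81 = 1·53 + 28, so 9² ≡ 28 (mod 53).

k = 9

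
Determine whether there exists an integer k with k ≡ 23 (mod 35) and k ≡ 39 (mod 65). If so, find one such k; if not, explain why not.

No, no such integer exists.

Both moduli are multiples of 5 = gcd(35, 65), so any solution would satisfy k ≡ 23 and k ≡ 39 modulo 5 simultaneously.
However 23 ≡ 3 and 39 ≡ 4 (mod 5), and 3 ≠ 4.
Therefore no such k exists.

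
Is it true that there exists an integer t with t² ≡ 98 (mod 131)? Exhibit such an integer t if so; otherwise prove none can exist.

No such integer exists.

131 is prime, so by Euler's criterion 98 is a square mod 131 iff 98^((131−1)/2) = 98^65 ≡ 1 (mod 131).
Repeated squaring mod 131: 98^2 = 9604 ≡ 41; 98^4 ≡ 41² = 1681 ≡ 109; 98^8 ≡ 109² = 11881 ≡ 91; 98^16 ≡ 91² = 8281 ≡ 28; 98^32 ≡ 28² = 784 ≡ 129; 98^64 ≡ 129² = 16641 ≡ 4.
Since 65 = 64 + 1, 98^65 ≡ 4 · 98; multiplying out mod 131: 4·98 = 392 ≡ 130. Thus 98^65 ≡ 130 ≡ −1 (mod 131).
By Euler's criterion 98 is a quadratic non-residue mod 131: no t satisfies t² ≡ 98 (mod 131).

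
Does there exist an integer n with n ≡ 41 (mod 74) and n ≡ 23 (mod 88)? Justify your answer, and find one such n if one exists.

n = 2927

Here gcd(74, 88) = 2, and both 41 and 23 leave remainder 1 mod 2, so the system is consistent.
Write n = 41 + 74t. Then 74t ≡ 23 − 41 ≡ 70 (mod 88); dividing through by 2 gives 37t ≡ 35 (mod 44).
Invert 37 mod 44 by the Euclidean algorithm: 44 = 1·37 + 7, 37 = 5·7 + 2, 7 = 3·2 + 1, 2 = 2·1 + 0; back-substituting, 1 = 7 − 3·2 = 7 − 3·(37 − 5·7) = −3·37 + 16·7 = −3·37 + 16·(44 − 1·37) = 16·44 − 19·37. Hence 37·(-19) ≡ 1, so 37⁻¹ ≡ -19 ≡ 25 (mod 44).
Multiplying by 25: t ≡ 25·35 = 875 ≡ 39 (mod 44).
Then n = 41 + 74·39 = 2927.
Indeed 2927 ≡ 41 (mod 74) and 2927 ≡ 23 (mod 88).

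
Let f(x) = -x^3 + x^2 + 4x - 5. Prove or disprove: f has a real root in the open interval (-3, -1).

Yes, f has a root in the interval.

f(-3) = 19 and f(-1) = -7, which have opposite signs.
Since f is a polynomial it is continuous on [-3, -1].
By the Intermediate Value Theorem f must vanish at some point of (-3, -1).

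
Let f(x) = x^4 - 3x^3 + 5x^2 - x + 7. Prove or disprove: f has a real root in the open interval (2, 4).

The endpoint values f(2) = 17 and f(4) = 147 are both positive. Claim: f(x) > 0 for every x in (2, 4).
Substitute x = 2 + u, where 0 < u < 2 on the interval. Expanding, f(2 + u) = u^4 + 5u^3 + 11u^2 + 15u + 17.
All 5 nonzero coefficients of this polynomial in u are positive; hence for u > 0 the value is a sum of positive terms (the constant 17 among them).
So f is strictly positive on (2, 4); no root exists in the interval.

No.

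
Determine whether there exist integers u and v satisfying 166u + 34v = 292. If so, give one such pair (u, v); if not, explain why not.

gcd(166, 34) = 2, and 2 divides 292, so integer solutions exist.
Dividing through by 2 reduces the equation to 83u + 17v = 146.
Run the Euclidean algorithm on 83 and 17: 83 = 4·17 + 15, 17 = 1·15 + 2, 15 = 7·2 + 1, 2 = 2·1 + 0.
Working back up the chain: 1 = 15 − 7·2 = 15 − 7·(17 − 1·15) = −7·17 + 8·15 = −7·17 + 8·(83 − 4·17) = 8·83 − 39·17. So 83·8 + 17·(-39) = 1.
Scaling by 146 gives the particular solution (u, v) = (1168, -5694).
Subtracting 68·17 from u and adding 68·83 to v gives the tidier solution (12, -50).
Check: 166·12 + 34·(-50) = 1992 − 1700 = 292. ✓

u = 12, v = -50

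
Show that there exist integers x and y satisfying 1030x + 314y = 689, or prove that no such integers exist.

Any value of 1030x + 314y is a multiple of gcd(1030, 314) = 2.
However 689 leaves remainder 1 on division by 2.
So the equation is unsolvable over ℤ.

No such integers exist.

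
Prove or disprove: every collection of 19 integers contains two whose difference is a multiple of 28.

No, the set {134, 135, 136, 137, 138, 139, 140, 141, 142, 143, 144, 145, 146, 147, 148, 149, 150, 151, 152} is a counterexample.

Take the 19 consecutive integers 134, 135, …, 152: their residues mod 28 are all distinct because 19 ≤ 28.
Any two of them differ by at most 18 < 28 and by at least 1, so no difference is a multiple of 28.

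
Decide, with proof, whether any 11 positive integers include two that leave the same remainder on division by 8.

True.

Each integer lies in one of the 8 residue classes modulo 8.
With 11 integers and only 8 classes, the pigeonhole principle forces two of them, say a and b, into the same class.
So a and b have equal remainders mod 8, which is exactly what was to be shown.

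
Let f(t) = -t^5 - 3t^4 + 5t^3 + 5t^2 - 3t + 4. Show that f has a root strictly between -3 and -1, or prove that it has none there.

Yes, f has a root in the interval.

f(-3) = -77 and f(-1) = 5, which have opposite signs.
Since f is a polynomial it is continuous on [-3, -1].
By the Intermediate Value Theorem, f takes the value 0 somewhere in the open interval.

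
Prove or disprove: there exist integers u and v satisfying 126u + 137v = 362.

Since gcd(126, 137) = 1, every integer is an integer combination of 126 and 137.
Euclidean algorithm: 137 = 1·126 + 11, 126 = 11·11 + 5, 11 = 2·5 + 1, 5 = 5·1 + 0.
Working back up the chain: 1 = 11 − 2·5 = 11 − 2·(126 − 11·11) = −2·126 + 23·11 = −2·126 + 23·(137 − 1·126) = 23·137 − 25·126. So 126·(-25) + 137·23 = 1.
Multiplying through by 362: u = (-25)·362 = -9050, v = 23·362 = 8326 is a solution.
The general solution is u = -9050 + 137k, v = 8326 − 126k; taking k = 67 gives the smaller pair u = 129, v = -116.
Indeed 126·129 + 137·(-116) = 16254 − 15892 = 362.

u = 129, v = -116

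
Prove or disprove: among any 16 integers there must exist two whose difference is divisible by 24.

Take the 16 consecutive integers 43, 44, …, 58: their residues mod 24 are all distinct because 16 ≤ 24.
Any two of them differ by at most 15 < 24 and by at least 1, so no difference is a multiple of 24.

No, the set {43, 44, 45, 46, 47, 48, 49, 50, 51, 52, 53, 54, 55, 56, 57, 58} is a counterexample.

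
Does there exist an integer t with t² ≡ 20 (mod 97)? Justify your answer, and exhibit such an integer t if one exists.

Apply Euler's criterion with the prime 97: 20 is a quadratic residue iff 20^48 ≡ 1 (mod 97), and a non-residue iff it is ≡ −1.
Repeated squaring mod 97: 20^2 = 400 ≡ 12; 20^4 ≡ 12² = 144 ≡ 47; 20^8 ≡ 47² = 2209 ≡ 75; 20^16 ≡ 75² = 5625 ≡ 96; 20^32 ≡ 96² = 9216 ≡ 1.
Since 48 = 32 + 16, 20^48 ≡ 1 · 96; multiplying out mod 97: 1·96 = 96 ≡ 96. Thus 20^48 ≡ 96 ≡ −1 (mod 97).
By Euler's criterion 20 is a quadratic non-residue mod 97: no t satisfies t² ≡ 20 (mod 97).

There is no such integer.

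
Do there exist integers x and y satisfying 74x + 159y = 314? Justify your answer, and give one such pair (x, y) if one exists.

x = 73, y = -32

Since gcd(74, 159) = 1, every integer is an integer combination of 74 and 159.
Dividing repeatedly: 159 = 2·74 + 11, 74 = 6·11 + 8, 11 = 1·8 + 3, 8 = 2·3 + 2, 3 = 1·2 + 1, 2 = 2·1 + 0.
Working back up the chain: 1 = 3 − 1·2 = 3 − (8 − 2·3) = −8 + 3·3 = −8 + 3·(11 − 1·8) = 3·11 − 4·8 = 3·11 − 4·(74 − 6·11) = −4·74 + 27·11 = −4·74 + 27·(159 − 2·74) = 27·159 − 58·74. So 74·(-58) + 159·27 = 1.
Scaling by 314 gives the particular solution (x, y) = (-18212, 8478).
The general solution is x = -18212 + 159k, y = 8478 − 74k; taking k = 115 gives the smaller pair x = 73, y = -32.
Check: 74·73 + 159·(-32) = 5402 − 5088 = 314. ✓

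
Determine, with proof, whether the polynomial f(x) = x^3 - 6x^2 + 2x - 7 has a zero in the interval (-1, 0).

No.

f(-1) = -16 and f(0) = -7, both negative, so a sign-change argument is unavailable; we show f keeps this sign on the whole interval.
Substitute x = −u, where 0 < u < 1 on the interval. Expanding, f(−u) = -u^3 - 6u^2 - 2u - 7.
All 4 nonzero coefficients of this polynomial in u are negative; hence for u > 0 the value is a sum of negative terms (the constant -7 among them).
Therefore f(x) < 0 throughout (-1, 0), and f has no zero there.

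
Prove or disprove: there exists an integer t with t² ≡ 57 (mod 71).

t = 25 works: 25² = 625, and 625 − 57 = 568 = 8·71.

t = 25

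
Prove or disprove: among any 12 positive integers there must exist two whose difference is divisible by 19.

Consider the 12 integers 5, 6, …, 16. They lie in distinct residue classes modulo 19, since 12 ≤ 19.
The differences between them range over 1, …, 11, none of which is divisible by 19.

No, the set {5, 6, 7, 8, 9, 10, 11, 12, 13, 14, 15, 16} is a counterexample.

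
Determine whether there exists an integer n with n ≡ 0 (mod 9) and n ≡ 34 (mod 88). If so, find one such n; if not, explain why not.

Since 9 and 88 share no common factor, CRT says the pair of congruences has a solution (unique mod 792).
Write n = 0 + 9t and require 0 + 9t ≡ 34 (mod 88), i.e. 9t ≡ 34 (mod 88).
Since 9·49 = 441 = 5·88 + 1, the inverse of 9 mod 88 is 49.
Therefore t ≡ 49·34 = 1666 ≡ 82 (mod 88).
Taking t = 82 gives n = 0 + 9·82 = 738.
Indeed 738 ≡ 0 (mod 9) and 738 ≡ 34 (mod 88).

n = 738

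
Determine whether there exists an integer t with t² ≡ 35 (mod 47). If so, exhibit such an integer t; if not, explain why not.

No such integer exists.

Apply Euler's criterion with the prime 47: 35 is a quadratic residue iff 35^23 ≡ 1 (mod 47), and a non-residue iff it is ≡ −1.
Repeated squaring mod 47: 35^2 = 1225 ≡ 3; 35^4 ≡ 3² = 9 ≡ 9; 35^8 ≡ 9² = 81 ≡ 34; 35^16 ≡ 34² = 1156 ≡ 28.
Since 23 = 16 + 4 + 2 + 1, 35^23 ≡ 28 · 9 · 3 · 35; multiplying out mod 47: 28·9 = 252 ≡ 17, then 17·3 = 51 ≡ 4, then 4·35 = 140 ≡ 46. Thus 35^23 ≡ 46 ≡ −1 (mod 47).
The value −1 means 35 is a non-residue modulo 47, so t² ≡ 35 (mod 47) is impossible.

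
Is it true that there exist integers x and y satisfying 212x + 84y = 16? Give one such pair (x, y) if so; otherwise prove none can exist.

x = 8, y = -20

gcd(212, 84) = 4, and 4 divides 16, so integer solutions exist.
Dividing through by 4 reduces the equation to 53x + 21y = 4.
Run the Euclidean algorithm on 53 and 21: 53 = 2·21 + 11, 21 = 1·11 + 10, 11 = 1·10 + 1, 10 = 10·1 + 0.
Unwinding: 1 = 11 − 1·10 = 11 − (21 − 1·11) = −21 + 2·11 = −21 + 2·(53 − 2·21) = 2·53 − 5·21, i.e. 53·2 + 21·(-5) = 1.
Times 4: 53·8 + 21·(-20) = 4, so (8, -20) solves it.
Check: 212·8 + 84·(-20) = 1696 − 1680 = 16. ✓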